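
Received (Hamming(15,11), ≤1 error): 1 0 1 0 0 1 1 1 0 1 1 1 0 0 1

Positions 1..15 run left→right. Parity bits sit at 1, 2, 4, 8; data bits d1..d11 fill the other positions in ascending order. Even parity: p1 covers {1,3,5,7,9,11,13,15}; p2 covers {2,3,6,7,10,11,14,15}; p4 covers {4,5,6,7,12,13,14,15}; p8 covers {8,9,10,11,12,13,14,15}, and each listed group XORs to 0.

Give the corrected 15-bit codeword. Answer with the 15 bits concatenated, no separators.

101001111111001

s1 (pos 1,3,5,7,9,11,13,15): 1⊕1⊕0⊕1⊕0⊕1⊕0⊕1 = 1
s2 (pos 2,3,6,7,10,11,14,15): 0⊕1⊕1⊕1⊕1⊕1⊕0⊕1 = 0
s4 (pos 4,5,6,7,12,13,14,15): 0⊕0⊕1⊕1⊕1⊕0⊕0⊕1 = 0
s8 (pos 8,9,10,11,12,13,14,15): 1⊕0⊕1⊕1⊕1⊕0⊕0⊕1 = 1
Syndrome s8…s1 = 1001 → error at position 9.
Flip position 9: 101001110111001 → 101001111111001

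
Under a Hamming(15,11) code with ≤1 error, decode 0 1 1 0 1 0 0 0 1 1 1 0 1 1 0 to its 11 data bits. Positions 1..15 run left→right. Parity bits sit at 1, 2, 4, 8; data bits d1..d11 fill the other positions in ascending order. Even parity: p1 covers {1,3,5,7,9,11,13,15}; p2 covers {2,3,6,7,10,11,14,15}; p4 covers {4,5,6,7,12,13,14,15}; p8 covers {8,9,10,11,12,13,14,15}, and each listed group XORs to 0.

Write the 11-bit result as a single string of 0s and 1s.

11001110111

s1 (pos 1,3,5,7,9,11,13,15): 0⊕1⊕1⊕0⊕1⊕1⊕1⊕0 = 1
s2 (pos 2,3,6,7,10,11,14,15): 1⊕1⊕0⊕0⊕1⊕1⊕1⊕0 = 1
s4 (pos 4,5,6,7,12,13,14,15): 0⊕1⊕0⊕0⊕0⊕1⊕1⊕0 = 1
s8 (pos 8,9,10,11,12,13,14,15): 0⊕1⊕1⊕1⊕0⊕1⊕1⊕0 = 1
Syndrome s8…s1 = 1111 → error at position 15.
Flip position 15: 011010001110110 → 011010001110111
Read data bits from positions 3,5,6,7,9,10,11,12,13,14,15: 11001110111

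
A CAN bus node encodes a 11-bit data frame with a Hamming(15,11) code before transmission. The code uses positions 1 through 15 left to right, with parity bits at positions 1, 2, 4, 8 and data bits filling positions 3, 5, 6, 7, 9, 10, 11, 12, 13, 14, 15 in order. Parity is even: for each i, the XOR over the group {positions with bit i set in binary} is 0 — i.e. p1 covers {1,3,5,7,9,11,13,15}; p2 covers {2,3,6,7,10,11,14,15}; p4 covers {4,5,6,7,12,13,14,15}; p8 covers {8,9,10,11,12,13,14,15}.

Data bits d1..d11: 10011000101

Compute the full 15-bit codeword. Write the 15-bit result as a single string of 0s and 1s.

Place data at non-parity positions: p1 p2 1 p4 0 0 1 p8 1 0 0 0 1 0 1
p1 (pos 1,3,5,7,9,11,13,15): XOR of data positions = 1⊕0⊕1⊕1⊕0⊕1⊕1 = 1
p2 (pos 2,3,6,7,10,11,14,15): XOR of data positions = 1⊕0⊕1⊕0⊕0⊕0⊕1 = 1
p4 (pos 4,5,6,7,12,13,14,15): XOR of data positions = 0⊕0⊕1⊕0⊕1⊕0⊕1 = 1
p8 (pos 8,9,10,11,12,13,14,15): XOR of data positions = 1⊕0⊕0⊕0⊕1⊕0⊕1 = 1
Codeword: 111100111000101

111100111000101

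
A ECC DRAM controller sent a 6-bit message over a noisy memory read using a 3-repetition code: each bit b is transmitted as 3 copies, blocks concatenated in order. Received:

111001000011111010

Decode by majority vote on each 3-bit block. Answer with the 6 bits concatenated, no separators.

100110

Block 1 (111): 3 ones → 1
Block 2 (001): 1 one → 0
Block 3 (000): 0 ones → 0
Block 4 (011): 2 ones → 1
Block 5 (111): 3 ones → 1
Block 6 (010): 1 one → 0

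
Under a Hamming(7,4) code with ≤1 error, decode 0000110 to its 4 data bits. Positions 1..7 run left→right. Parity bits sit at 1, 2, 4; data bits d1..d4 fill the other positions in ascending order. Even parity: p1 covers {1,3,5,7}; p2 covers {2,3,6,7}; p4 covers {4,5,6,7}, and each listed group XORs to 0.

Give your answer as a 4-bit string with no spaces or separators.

s1 (pos 1,3,5,7): 0⊕0⊕1⊕0 = 1
s2 (pos 2,3,6,7): 0⊕0⊕1⊕0 = 1
s4 (pos 4,5,6,7): 0⊕1⊕1⊕0 = 0
Syndrome s4…s1 = 011 → error at position 3.
Flip position 3: 0000110 → 0010110
Read data bits from positions 3,5,6,7: 1110

1110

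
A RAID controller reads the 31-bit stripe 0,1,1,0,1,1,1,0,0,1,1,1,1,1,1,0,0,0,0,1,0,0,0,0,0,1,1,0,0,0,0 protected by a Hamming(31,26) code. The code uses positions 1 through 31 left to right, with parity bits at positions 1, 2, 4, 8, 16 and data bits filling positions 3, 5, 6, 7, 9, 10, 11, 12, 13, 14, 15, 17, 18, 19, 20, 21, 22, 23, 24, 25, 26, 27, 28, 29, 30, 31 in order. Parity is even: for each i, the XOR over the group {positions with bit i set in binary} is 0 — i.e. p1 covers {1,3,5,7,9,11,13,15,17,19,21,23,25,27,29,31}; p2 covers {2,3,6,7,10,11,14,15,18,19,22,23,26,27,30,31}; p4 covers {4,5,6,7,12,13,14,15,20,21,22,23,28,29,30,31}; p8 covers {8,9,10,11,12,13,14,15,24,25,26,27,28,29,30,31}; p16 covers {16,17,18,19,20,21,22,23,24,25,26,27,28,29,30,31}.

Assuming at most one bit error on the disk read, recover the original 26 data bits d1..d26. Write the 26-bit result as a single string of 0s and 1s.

s1 (pos 1,3,5,7,9,11,13,15,17,19,21,23,25,27,29,31): 0⊕1⊕1⊕1⊕0⊕1⊕1⊕1⊕0⊕0⊕0⊕0⊕0⊕1⊕0⊕0 = 1
s2 (pos 2,3,6,7,10,11,14,15,18,19,22,23,26,27,30,31): 1⊕1⊕1⊕1⊕1⊕1⊕1⊕1⊕0⊕0⊕0⊕0⊕1⊕1⊕0⊕0 = 0
s4 (pos 4,5,6,7,12,13,14,15,20,21,22,23,28,29,30,31): 0⊕1⊕1⊕1⊕1⊕1⊕1⊕1⊕1⊕0⊕0⊕0⊕0⊕0⊕0⊕0 = 0
s8 (pos 8,9,10,11,12,13,14,15,24,25,26,27,28,29,30,31): 0⊕0⊕1⊕1⊕1⊕1⊕1⊕1⊕0⊕0⊕1⊕1⊕0⊕0⊕0⊕0 = 0
s16 (pos 16,17,18,19,20,21,22,23,24,25,26,27,28,29,30,31): 0⊕0⊕0⊕0⊕1⊕0⊕0⊕0⊕0⊕0⊕1⊕1⊕0⊕0⊕0⊕0 = 1
Syndrome s16…s1 = 10001 → error at position 17.
Flip position 17: 0110111001111110000100000110000 → 0110111001111110100100000110000
Read data bits from positions 3,5,6,7,9,10,11,12,13,14,15,17,18,19,20,21,22,23,24,25,26,27,28,29,30,31: 11110111111100100000110000

11110111111100100000110000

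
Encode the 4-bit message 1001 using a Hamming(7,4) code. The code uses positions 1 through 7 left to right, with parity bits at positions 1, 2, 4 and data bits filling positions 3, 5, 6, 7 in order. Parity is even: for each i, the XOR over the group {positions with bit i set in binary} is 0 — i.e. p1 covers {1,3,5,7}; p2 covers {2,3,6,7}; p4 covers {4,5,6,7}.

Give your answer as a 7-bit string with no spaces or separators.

Place data at non-parity positions: p1 p2 1 p4 0 0 1
p1 (pos 1,3,5,7): XOR of data positions = 1⊕0⊕1 = 0
p2 (pos 2,3,6,7): XOR of data positions = 1⊕0⊕1 = 0
p4 (pos 4,5,6,7): XOR of data positions = 0⊕0⊕1 = 1
Codeword: 0011001

0011001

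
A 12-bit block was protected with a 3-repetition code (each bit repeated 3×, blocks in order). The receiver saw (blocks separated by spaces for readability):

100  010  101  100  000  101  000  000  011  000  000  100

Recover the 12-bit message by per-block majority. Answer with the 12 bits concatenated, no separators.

Block 1 (100): 1 one → 0
Block 2 (010): 1 one → 0
Block 3 (101): 2 ones → 1
Block 4 (100): 1 one → 0
Block 5 (000): 0 ones → 0
Block 6 (101): 2 ones → 1
Block 7 (000): 0 ones → 0
Block 8 (000): 0 ones → 0
Block 9 (011): 2 ones → 1
Block 10 (000): 0 ones → 0
Block 11 (000): 0 ones → 0
Block 12 (100): 1 one → 0

001001001000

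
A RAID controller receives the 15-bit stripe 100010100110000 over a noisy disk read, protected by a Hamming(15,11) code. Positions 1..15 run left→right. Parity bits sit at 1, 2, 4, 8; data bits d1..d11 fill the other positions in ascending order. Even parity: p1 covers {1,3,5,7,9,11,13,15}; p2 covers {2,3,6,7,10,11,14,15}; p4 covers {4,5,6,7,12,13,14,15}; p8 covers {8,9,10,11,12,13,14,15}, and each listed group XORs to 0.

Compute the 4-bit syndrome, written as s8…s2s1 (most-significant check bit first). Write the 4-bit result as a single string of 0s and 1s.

0010

s1 (pos 1,3,5,7,9,11,13,15): 1⊕0⊕1⊕1⊕0⊕1⊕0⊕0 = 0
s2 (pos 2,3,6,7,10,11,14,15): 0⊕0⊕0⊕1⊕1⊕1⊕0⊕0 = 1
s4 (pos 4,5,6,7,12,13,14,15): 0⊕1⊕0⊕1⊕0⊕0⊕0⊕0 = 0
s8 (pos 8,9,10,11,12,13,14,15): 0⊕0⊕1⊕1⊕0⊕0⊕0⊕0 = 0
Syndrome s8…s1 = 0010 → error at position 2.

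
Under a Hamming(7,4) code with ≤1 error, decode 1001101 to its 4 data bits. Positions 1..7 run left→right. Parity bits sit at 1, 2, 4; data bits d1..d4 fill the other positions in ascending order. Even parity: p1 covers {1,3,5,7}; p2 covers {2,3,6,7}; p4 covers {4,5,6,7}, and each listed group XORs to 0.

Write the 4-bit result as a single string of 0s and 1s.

0100

s1 (pos 1,3,5,7): 1⊕0⊕1⊕1 = 1
s2 (pos 2,3,6,7): 0⊕0⊕0⊕1 = 1
s4 (pos 4,5,6,7): 1⊕1⊕0⊕1 = 1
Syndrome s4…s1 = 111 → error at position 7.
Flip position 7: 1001101 → 1001100
Read data bits from positions 3,5,6,7: 0100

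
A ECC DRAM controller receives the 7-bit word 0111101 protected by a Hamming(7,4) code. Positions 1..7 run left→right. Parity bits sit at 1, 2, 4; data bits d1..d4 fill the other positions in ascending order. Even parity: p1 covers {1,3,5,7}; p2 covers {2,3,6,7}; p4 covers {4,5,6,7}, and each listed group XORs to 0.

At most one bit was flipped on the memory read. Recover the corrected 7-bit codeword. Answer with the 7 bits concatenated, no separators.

0111100

s1 (pos 1,3,5,7): 0⊕1⊕1⊕1 = 1
s2 (pos 2,3,6,7): 1⊕1⊕0⊕1 = 1
s4 (pos 4,5,6,7): 1⊕1⊕0⊕1 = 1
Syndrome s4…s1 = 111 → error at position 7.
Flip position 7: 0111101 → 0111100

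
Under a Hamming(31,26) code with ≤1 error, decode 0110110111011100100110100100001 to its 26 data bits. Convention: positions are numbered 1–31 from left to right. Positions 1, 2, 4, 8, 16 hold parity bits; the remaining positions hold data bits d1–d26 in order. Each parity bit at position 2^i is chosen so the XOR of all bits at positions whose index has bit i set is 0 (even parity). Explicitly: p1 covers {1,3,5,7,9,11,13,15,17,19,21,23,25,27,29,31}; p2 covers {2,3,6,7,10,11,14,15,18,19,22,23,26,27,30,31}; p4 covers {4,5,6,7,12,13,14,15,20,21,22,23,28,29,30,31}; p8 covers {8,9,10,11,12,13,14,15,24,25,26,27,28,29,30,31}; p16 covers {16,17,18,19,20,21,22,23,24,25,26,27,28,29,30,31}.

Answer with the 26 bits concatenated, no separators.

11101101110100110100100001

s1 (pos 1,3,5,7,9,11,13,15,17,19,21,23,25,27,29,31): 0⊕1⊕1⊕0⊕1⊕0⊕1⊕0⊕1⊕0⊕1⊕1⊕0⊕0⊕0⊕1 = 0
s2 (pos 2,3,6,7,10,11,14,15,18,19,22,23,26,27,30,31): 1⊕1⊕1⊕0⊕1⊕0⊕1⊕0⊕0⊕0⊕0⊕1⊕1⊕0⊕0⊕1 = 0
s4 (pos 4,5,6,7,12,13,14,15,20,21,22,23,28,29,30,31): 0⊕1⊕1⊕0⊕1⊕1⊕1⊕0⊕1⊕1⊕0⊕1⊕0⊕0⊕0⊕1 = 1
s8 (pos 8,9,10,11,12,13,14,15,24,25,26,27,28,29,30,31): 1⊕1⊕1⊕0⊕1⊕1⊕1⊕0⊕0⊕0⊕1⊕0⊕0⊕0⊕0⊕1 = 0
s16 (pos 16,17,18,19,20,21,22,23,24,25,26,27,28,29,30,31): 0⊕1⊕0⊕0⊕1⊕1⊕0⊕1⊕0⊕0⊕1⊕0⊕0⊕0⊕0⊕1 = 0
Syndrome s16…s1 = 00100 → error at position 4.
Flip position 4: 0110110111011100100110100100001 → 0111110111011100100110100100001
Read data bits from positions 3,5,6,7,9,10,11,12,13,14,15,17,18,19,20,21,22,23,24,25,26,27,28,29,30,31: 11101101110100110100100001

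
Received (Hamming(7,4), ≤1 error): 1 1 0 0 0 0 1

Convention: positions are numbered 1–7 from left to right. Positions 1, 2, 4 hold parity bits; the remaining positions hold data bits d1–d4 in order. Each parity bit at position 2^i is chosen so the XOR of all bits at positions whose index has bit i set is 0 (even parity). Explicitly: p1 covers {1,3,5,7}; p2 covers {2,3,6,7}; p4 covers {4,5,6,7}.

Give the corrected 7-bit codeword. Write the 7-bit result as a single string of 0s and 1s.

s1 (pos 1,3,5,7): 1⊕0⊕0⊕1 = 0
s2 (pos 2,3,6,7): 1⊕0⊕0⊕1 = 0
s4 (pos 4,5,6,7): 0⊕0⊕0⊕1 = 1
Syndrome s4…s1 = 100 → error at position 4.
Flip position 4: 1100001 → 1101001

1101001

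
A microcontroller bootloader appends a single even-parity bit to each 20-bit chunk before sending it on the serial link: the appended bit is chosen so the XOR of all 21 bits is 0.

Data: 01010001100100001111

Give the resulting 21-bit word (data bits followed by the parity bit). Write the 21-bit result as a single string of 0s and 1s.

XOR of the 20 data bits: 0⊕1⊕0⊕1⊕0⊕0⊕0⊕1⊕1⊕0⊕0⊕1⊕0⊕0⊕0⊕0⊕1⊕1⊕1⊕1 = 1
Parity bit = 1 (so all 21 bits XOR to 0).

010100011001000011111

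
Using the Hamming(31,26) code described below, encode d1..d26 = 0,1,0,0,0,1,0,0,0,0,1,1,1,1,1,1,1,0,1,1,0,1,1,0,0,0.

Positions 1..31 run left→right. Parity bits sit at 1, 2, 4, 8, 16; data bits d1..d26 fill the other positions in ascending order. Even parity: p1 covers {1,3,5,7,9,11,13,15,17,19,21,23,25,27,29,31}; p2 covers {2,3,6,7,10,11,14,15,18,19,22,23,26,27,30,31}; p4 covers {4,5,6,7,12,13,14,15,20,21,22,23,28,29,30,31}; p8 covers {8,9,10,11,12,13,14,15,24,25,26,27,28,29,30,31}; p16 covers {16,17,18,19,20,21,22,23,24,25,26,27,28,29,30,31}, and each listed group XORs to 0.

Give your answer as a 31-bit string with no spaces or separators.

Place data at non-parity positions: p1 p2 0 p4 1 0 0 p8 0 1 0 0 0 0 1 p16 1 1 1 1 1 1 0 1 1 0 1 1 0 0 0
p1 (pos 1,3,5,7,9,11,13,15,17,19,21,23,25,27,29,31): XOR of data positions = 0⊕1⊕0⊕0⊕0⊕0⊕1⊕1⊕1⊕1⊕0⊕1⊕1⊕0⊕0 = 1
p2 (pos 2,3,6,7,10,11,14,15,18,19,22,23,26,27,30,31): XOR of data positions = 0⊕0⊕0⊕1⊕0⊕0⊕1⊕1⊕1⊕1⊕0⊕0⊕1⊕0⊕0 = 0
p4 (pos 4,5,6,7,12,13,14,15,20,21,22,23,28,29,30,31): XOR of data positions = 1⊕0⊕0⊕0⊕0⊕0⊕1⊕1⊕1⊕1⊕0⊕1⊕0⊕0⊕0 = 0
p8 (pos 8,9,10,11,12,13,14,15,24,25,26,27,28,29,30,31): XOR of data positions = 0⊕1⊕0⊕0⊕0⊕0⊕1⊕1⊕1⊕0⊕1⊕1⊕0⊕0⊕0 = 0
p16 (pos 16,17,18,19,20,21,22,23,24,25,26,27,28,29,30,31): XOR of data positions = 1⊕1⊕1⊕1⊕1⊕1⊕0⊕1⊕1⊕0⊕1⊕1⊕0⊕0⊕0 = 0
Codeword: 1000100001000010111111011011000

1000100001000010111111011011000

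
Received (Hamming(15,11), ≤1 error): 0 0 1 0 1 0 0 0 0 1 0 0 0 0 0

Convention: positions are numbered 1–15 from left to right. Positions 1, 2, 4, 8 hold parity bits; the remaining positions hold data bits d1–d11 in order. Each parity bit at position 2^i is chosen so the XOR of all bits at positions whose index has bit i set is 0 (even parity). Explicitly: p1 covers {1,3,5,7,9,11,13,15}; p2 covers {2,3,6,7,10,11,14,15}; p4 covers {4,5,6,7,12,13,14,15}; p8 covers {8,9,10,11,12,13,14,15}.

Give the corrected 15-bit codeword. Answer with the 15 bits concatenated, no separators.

s1 (pos 1,3,5,7,9,11,13,15): 0⊕1⊕1⊕0⊕0⊕0⊕0⊕0 = 0
s2 (pos 2,3,6,7,10,11,14,15): 0⊕1⊕0⊕0⊕1⊕0⊕0⊕0 = 0
s4 (pos 4,5,6,7,12,13,14,15): 0⊕1⊕0⊕0⊕0⊕0⊕0⊕0 = 1
s8 (pos 8,9,10,11,12,13,14,15): 0⊕0⊕1⊕0⊕0⊕0⊕0⊕0 = 1
Syndrome s8…s1 = 1100 → error at position 12.
Flip position 12: 001010000100000 → 001010000101000

001010000101000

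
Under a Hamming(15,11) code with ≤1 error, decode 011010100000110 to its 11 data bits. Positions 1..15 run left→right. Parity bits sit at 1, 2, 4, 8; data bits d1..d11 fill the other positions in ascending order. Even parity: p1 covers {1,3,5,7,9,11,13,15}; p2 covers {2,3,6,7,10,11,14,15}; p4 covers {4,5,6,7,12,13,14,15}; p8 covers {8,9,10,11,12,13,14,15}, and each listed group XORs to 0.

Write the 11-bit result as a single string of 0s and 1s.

s1 (pos 1,3,5,7,9,11,13,15): 0⊕1⊕1⊕1⊕0⊕0⊕1⊕0 = 0
s2 (pos 2,3,6,7,10,11,14,15): 1⊕1⊕0⊕1⊕0⊕0⊕1⊕0 = 0
s4 (pos 4,5,6,7,12,13,14,15): 0⊕1⊕0⊕1⊕0⊕1⊕1⊕0 = 0
s8 (pos 8,9,10,11,12,13,14,15): 0⊕0⊕0⊕0⊕0⊕1⊕1⊕0 = 0
Syndrome s8…s1 = 0000 → no error.
Read data bits from positions 3,5,6,7,9,10,11,12,13,14,15: 11010000110

11010000110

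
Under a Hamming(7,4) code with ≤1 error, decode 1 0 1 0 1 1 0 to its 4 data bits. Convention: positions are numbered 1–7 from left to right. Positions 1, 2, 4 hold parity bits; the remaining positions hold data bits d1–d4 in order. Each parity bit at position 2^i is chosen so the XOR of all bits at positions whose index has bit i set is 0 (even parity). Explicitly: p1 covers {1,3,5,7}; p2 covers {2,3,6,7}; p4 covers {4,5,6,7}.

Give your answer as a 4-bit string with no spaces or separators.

s1 (pos 1,3,5,7): 1⊕1⊕1⊕0 = 1
s2 (pos 2,3,6,7): 0⊕1⊕1⊕0 = 0
s4 (pos 4,5,6,7): 0⊕1⊕1⊕0 = 0
Syndrome s4…s1 = 001 → error at position 1.
Flip position 1: 1010110 → 0010110
Read data bits from positions 3,5,6,7: 1110

1110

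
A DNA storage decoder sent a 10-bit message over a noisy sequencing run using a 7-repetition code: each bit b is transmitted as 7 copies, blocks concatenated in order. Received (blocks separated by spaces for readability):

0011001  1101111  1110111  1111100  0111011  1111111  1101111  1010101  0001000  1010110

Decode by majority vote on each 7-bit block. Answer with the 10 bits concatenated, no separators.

0111111101

Block 1 (0011001): 3 ones → 0
Block 2 (1101111): 6 ones → 1
Block 3 (1110111): 6 ones → 1
Block 4 (1111100): 5 ones → 1
Block 5 (0111011): 5 ones → 1
Block 6 (1111111): 7 ones → 1
Block 7 (1101111): 6 ones → 1
Block 8 (1010101): 4 ones → 1
Block 9 (0001000): 1 one → 0
Block 10 (1010110): 4 ones → 1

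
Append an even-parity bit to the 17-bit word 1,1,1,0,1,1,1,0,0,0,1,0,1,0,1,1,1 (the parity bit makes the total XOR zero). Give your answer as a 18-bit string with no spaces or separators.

111011100010101111

XOR of the 17 data bits: 1⊕1⊕1⊕0⊕1⊕1⊕1⊕0⊕0⊕0⊕1⊕0⊕1⊕0⊕1⊕1⊕1 = 1
Parity bit = 1 (so all 18 bits XOR to 0).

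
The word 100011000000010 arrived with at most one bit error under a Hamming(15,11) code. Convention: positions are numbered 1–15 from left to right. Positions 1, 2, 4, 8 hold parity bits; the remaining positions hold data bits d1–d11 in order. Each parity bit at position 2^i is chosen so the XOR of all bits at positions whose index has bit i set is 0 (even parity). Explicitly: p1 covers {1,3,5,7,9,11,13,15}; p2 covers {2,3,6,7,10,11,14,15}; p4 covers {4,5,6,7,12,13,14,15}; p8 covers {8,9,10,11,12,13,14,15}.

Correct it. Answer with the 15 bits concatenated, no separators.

100011000001010

s1 (pos 1,3,5,7,9,11,13,15): 1⊕0⊕1⊕0⊕0⊕0⊕0⊕0 = 0
s2 (pos 2,3,6,7,10,11,14,15): 0⊕0⊕1⊕0⊕0⊕0⊕1⊕0 = 0
s4 (pos 4,5,6,7,12,13,14,15): 0⊕1⊕1⊕0⊕0⊕0⊕1⊕0 = 1
s8 (pos 8,9,10,11,12,13,14,15): 0⊕0⊕0⊕0⊕0⊕0⊕1⊕0 = 1
Syndrome s8…s1 = 1100 → error at position 12.
Flip position 12: 100011000000010 → 100011000001010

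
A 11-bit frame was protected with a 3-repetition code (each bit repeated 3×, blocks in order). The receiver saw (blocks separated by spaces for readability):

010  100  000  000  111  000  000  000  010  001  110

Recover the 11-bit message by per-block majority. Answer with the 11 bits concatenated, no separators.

Block 1 (010): 1 one → 0
Block 2 (100): 1 one → 0
Block 3 (000): 0 ones → 0
Block 4 (000): 0 ones → 0
Block 5 (111): 3 ones → 1
Block 6 (000): 0 ones → 0
Block 7 (000): 0 ones → 0
Block 8 (000): 0 ones → 0
Block 9 (010): 1 one → 0
Block 10 (001): 1 one → 0
Block 11 (110): 2 ones → 1

00001000001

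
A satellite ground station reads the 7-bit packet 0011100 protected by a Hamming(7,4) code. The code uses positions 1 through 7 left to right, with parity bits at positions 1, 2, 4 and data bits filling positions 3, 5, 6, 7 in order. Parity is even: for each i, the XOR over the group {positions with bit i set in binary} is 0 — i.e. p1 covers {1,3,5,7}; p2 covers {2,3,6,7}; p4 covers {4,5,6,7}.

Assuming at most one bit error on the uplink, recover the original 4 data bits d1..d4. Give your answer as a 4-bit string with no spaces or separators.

1100

s1 (pos 1,3,5,7): 0⊕1⊕1⊕0 = 0
s2 (pos 2,3,6,7): 0⊕1⊕0⊕0 = 1
s4 (pos 4,5,6,7): 1⊕1⊕0⊕0 = 0
Syndrome s4…s1 = 010 → error at position 2.
Flip position 2: 0011100 → 0111100
Read data bits from positions 3,5,6,7: 1100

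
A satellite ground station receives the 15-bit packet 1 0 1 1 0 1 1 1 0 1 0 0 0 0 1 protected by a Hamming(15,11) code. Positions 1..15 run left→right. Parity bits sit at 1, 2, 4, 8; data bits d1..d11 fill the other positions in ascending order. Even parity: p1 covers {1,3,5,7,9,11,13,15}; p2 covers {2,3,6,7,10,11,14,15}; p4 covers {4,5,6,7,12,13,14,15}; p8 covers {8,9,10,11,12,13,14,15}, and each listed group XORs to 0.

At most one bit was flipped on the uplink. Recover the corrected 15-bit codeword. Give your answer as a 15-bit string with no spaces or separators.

s1 (pos 1,3,5,7,9,11,13,15): 1⊕1⊕0⊕1⊕0⊕0⊕0⊕1 = 0
s2 (pos 2,3,6,7,10,11,14,15): 0⊕1⊕1⊕1⊕1⊕0⊕0⊕1 = 1
s4 (pos 4,5,6,7,12,13,14,15): 1⊕0⊕1⊕1⊕0⊕0⊕0⊕1 = 0
s8 (pos 8,9,10,11,12,13,14,15): 1⊕0⊕1⊕0⊕0⊕0⊕0⊕1 = 1
Syndrome s8…s1 = 1010 → error at position 10.
Flip position 10: 101101110100001 → 101101110000001

101101110000001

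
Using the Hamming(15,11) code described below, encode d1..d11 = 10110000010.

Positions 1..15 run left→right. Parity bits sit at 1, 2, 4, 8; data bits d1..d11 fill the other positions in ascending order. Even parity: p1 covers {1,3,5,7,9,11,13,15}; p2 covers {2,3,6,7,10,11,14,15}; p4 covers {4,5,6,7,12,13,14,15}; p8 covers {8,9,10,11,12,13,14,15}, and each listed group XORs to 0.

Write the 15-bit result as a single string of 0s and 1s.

Place data at non-parity positions: p1 p2 1 p4 0 1 1 p8 0 0 0 0 0 1 0
p1 (pos 1,3,5,7,9,11,13,15): XOR of data positions = 1⊕0⊕1⊕0⊕0⊕0⊕0 = 0
p2 (pos 2,3,6,7,10,11,14,15): XOR of data positions = 1⊕1⊕1⊕0⊕0⊕1⊕0 = 0
p4 (pos 4,5,6,7,12,13,14,15): XOR of data positions = 0⊕1⊕1⊕0⊕0⊕1⊕0 = 1
p8 (pos 8,9,10,11,12,13,14,15): XOR of data positions = 0⊕0⊕0⊕0⊕0⊕1⊕0 = 1
Codeword: 001101110000010

001101110000010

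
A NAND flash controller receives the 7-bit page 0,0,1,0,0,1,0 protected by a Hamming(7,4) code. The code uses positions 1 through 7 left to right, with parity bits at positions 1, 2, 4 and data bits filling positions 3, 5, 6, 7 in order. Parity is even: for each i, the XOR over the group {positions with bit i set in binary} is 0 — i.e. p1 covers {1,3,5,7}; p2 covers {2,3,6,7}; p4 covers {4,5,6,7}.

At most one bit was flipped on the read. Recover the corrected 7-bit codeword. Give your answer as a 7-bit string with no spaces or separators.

0010110

s1 (pos 1,3,5,7): 0⊕1⊕0⊕0 = 1
s2 (pos 2,3,6,7): 0⊕1⊕1⊕0 = 0
s4 (pos 4,5,6,7): 0⊕0⊕1⊕0 = 1
Syndrome s4…s1 = 101 → error at position 5.
Flip position 5: 0010010 → 0010110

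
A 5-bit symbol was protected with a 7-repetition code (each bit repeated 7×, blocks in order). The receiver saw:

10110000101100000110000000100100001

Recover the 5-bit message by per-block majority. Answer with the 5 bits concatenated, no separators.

Block 1 (1011000): 3 ones → 0
Block 2 (0101100): 3 ones → 0
Block 3 (0001100): 2 ones → 0
Block 4 (0000010): 1 one → 0
Block 5 (0100001): 2 ones → 0

00000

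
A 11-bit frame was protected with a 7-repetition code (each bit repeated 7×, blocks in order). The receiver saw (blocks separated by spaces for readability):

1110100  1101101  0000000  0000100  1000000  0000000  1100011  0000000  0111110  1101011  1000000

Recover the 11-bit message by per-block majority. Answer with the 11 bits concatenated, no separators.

Block 1 (1110100): 4 ones → 1
Block 2 (1101101): 5 ones → 1
Block 3 (0000000): 0 ones → 0
Block 4 (0000100): 1 one → 0
Block 5 (1000000): 1 one → 0
Block 6 (0000000): 0 ones → 0
Block 7 (1100011): 4 ones → 1
Block 8 (0000000): 0 ones → 0
Block 9 (0111110): 5 ones → 1
Block 10 (1101011): 5 ones → 1
Block 11 (1000000): 1 one → 0

11000010110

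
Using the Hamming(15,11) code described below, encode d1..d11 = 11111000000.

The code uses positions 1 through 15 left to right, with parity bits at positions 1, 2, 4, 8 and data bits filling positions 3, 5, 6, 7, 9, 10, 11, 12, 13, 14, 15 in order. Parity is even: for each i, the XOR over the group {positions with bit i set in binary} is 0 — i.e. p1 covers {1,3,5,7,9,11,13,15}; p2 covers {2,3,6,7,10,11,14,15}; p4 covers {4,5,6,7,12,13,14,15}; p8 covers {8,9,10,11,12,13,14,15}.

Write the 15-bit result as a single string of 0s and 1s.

011111111000000

Place data at non-parity positions: p1 p2 1 p4 1 1 1 p8 1 0 0 0 0 0 0
p1 (pos 1,3,5,7,9,11,13,15): XOR of data positions = 1⊕1⊕1⊕1⊕0⊕0⊕0 = 0
p2 (pos 2,3,6,7,10,11,14,15): XOR of data positions = 1⊕1⊕1⊕0⊕0⊕0⊕0 = 1
p4 (pos 4,5,6,7,12,13,14,15): XOR of data positions = 1⊕1⊕1⊕0⊕0⊕0⊕0 = 1
p8 (pos 8,9,10,11,12,13,14,15): XOR of data positions = 1⊕0⊕0⊕0⊕0⊕0⊕0 = 1
Codeword: 011111111000000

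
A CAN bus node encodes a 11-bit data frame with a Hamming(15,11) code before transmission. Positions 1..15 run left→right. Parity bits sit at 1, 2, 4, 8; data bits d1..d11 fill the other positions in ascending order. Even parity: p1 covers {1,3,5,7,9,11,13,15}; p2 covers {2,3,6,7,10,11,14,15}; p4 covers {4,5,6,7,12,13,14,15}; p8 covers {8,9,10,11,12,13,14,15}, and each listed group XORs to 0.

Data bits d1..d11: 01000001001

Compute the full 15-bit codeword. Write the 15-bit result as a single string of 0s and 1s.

010110000001001

Place data at non-parity positions: p1 p2 0 p4 1 0 0 p8 0 0 0 1 0 0 1
p1 (pos 1,3,5,7,9,11,13,15): XOR of data positions = 0⊕1⊕0⊕0⊕0⊕0⊕1 = 0
p2 (pos 2,3,6,7,10,11,14,15): XOR of data positions = 0⊕0⊕0⊕0⊕0⊕0⊕1 = 1
p4 (pos 4,5,6,7,12,13,14,15): XOR of data positions = 1⊕0⊕0⊕1⊕0⊕0⊕1 = 1
p8 (pos 8,9,10,11,12,13,14,15): XOR of data positions = 0⊕0⊕0⊕1⊕0⊕0⊕1 = 0
Codeword: 010110000001001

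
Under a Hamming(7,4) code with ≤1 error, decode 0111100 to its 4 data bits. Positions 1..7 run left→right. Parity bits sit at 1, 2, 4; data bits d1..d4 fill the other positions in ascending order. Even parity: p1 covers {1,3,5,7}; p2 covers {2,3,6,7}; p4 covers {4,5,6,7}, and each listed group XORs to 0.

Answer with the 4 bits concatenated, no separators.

s1 (pos 1,3,5,7): 0⊕1⊕1⊕0 = 0
s2 (pos 2,3,6,7): 1⊕1⊕0⊕0 = 0
s4 (pos 4,5,6,7): 1⊕1⊕0⊕0 = 0
Syndrome s4…s1 = 000 → no error.
Read data bits from positions 3,5,6,7: 1100

1100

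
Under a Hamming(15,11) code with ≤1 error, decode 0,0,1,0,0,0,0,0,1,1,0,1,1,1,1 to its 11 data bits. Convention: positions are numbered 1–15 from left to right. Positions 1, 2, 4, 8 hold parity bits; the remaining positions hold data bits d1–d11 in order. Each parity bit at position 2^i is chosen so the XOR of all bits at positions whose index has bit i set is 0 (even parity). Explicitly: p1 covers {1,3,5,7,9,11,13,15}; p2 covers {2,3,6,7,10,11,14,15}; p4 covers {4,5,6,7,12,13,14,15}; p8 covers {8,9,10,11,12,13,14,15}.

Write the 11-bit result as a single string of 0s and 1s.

10001101111

s1 (pos 1,3,5,7,9,11,13,15): 0⊕1⊕0⊕0⊕1⊕0⊕1⊕1 = 0
s2 (pos 2,3,6,7,10,11,14,15): 0⊕1⊕0⊕0⊕1⊕0⊕1⊕1 = 0
s4 (pos 4,5,6,7,12,13,14,15): 0⊕0⊕0⊕0⊕1⊕1⊕1⊕1 = 0
s8 (pos 8,9,10,11,12,13,14,15): 0⊕1⊕1⊕0⊕1⊕1⊕1⊕1 = 0
Syndrome s8…s1 = 0000 → no error.
Read data bits from positions 3,5,6,7,9,10,11,12,13,14,15: 10001101111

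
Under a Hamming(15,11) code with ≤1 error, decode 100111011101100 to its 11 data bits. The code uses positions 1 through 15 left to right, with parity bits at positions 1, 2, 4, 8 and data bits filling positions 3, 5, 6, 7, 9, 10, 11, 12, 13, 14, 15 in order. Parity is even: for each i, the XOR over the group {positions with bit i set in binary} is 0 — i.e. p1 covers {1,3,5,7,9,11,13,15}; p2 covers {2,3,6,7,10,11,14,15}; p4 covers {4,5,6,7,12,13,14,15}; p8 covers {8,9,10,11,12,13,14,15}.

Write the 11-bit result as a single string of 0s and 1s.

01101100100

s1 (pos 1,3,5,7,9,11,13,15): 1⊕0⊕1⊕0⊕1⊕0⊕1⊕0 = 0
s2 (pos 2,3,6,7,10,11,14,15): 0⊕0⊕1⊕0⊕1⊕0⊕0⊕0 = 0
s4 (pos 4,5,6,7,12,13,14,15): 1⊕1⊕1⊕0⊕1⊕1⊕0⊕0 = 1
s8 (pos 8,9,10,11,12,13,14,15): 1⊕1⊕1⊕0⊕1⊕1⊕0⊕0 = 1
Syndrome s8…s1 = 1100 → error at position 12.
Flip position 12: 100111011101100 → 100111011100100
Read data bits from positions 3,5,6,7,9,10,11,12,13,14,15: 01101100100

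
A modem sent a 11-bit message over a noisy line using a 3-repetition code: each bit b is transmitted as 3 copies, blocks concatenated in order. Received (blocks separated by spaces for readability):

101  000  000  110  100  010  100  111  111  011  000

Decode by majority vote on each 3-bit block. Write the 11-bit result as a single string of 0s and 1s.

Block 1 (101): 2 ones → 1
Block 2 (000): 0 ones → 0
Block 3 (000): 0 ones → 0
Block 4 (110): 2 ones → 1
Block 5 (100): 1 one → 0
Block 6 (010): 1 one → 0
Block 7 (100): 1 one → 0
Block 8 (111): 3 ones → 1
Block 9 (111): 3 ones → 1
Block 10 (011): 2 ones → 1
Block 11 (000): 0 ones → 0

10010001110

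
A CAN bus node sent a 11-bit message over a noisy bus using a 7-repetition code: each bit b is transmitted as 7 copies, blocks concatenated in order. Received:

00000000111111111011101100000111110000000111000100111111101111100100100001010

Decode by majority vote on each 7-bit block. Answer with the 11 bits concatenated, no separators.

Block 1 (0000000): 0 ones → 0
Block 2 (0111111): 6 ones → 1
Block 3 (1110111): 6 ones → 1
Block 4 (0110000): 2 ones → 0
Block 5 (0111110): 5 ones → 1
Block 6 (0000001): 1 one → 0
Block 7 (1100010): 3 ones → 0
Block 8 (0111111): 6 ones → 1
Block 9 (1011111): 6 ones → 1
Block 10 (0010010): 2 ones → 0
Block 11 (0001010): 2 ones → 0

01101001100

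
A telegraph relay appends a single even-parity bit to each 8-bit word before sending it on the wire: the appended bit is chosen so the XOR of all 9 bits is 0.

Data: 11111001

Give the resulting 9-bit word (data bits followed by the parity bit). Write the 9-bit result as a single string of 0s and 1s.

XOR of the 8 data bits: 1⊕1⊕1⊕1⊕1⊕0⊕0⊕1 = 0
Parity bit = 0 (so all 9 bits XOR to 0).

111110010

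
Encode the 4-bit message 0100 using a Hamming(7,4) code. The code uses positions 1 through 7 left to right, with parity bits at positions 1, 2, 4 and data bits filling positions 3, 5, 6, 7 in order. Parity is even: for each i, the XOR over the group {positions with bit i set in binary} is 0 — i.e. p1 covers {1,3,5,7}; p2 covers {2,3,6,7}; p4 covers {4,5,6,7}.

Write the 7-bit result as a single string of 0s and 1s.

Place data at non-parity positions: p1 p2 0 p4 1 0 0
p1 (pos 1,3,5,7): XOR of data positions = 0⊕1⊕0 = 1
p2 (pos 2,3,6,7): XOR of data positions = 0⊕0⊕0 = 0
p4 (pos 4,5,6,7): XOR of data positions = 1⊕0⊕0 = 1
Codeword: 1001100

1001100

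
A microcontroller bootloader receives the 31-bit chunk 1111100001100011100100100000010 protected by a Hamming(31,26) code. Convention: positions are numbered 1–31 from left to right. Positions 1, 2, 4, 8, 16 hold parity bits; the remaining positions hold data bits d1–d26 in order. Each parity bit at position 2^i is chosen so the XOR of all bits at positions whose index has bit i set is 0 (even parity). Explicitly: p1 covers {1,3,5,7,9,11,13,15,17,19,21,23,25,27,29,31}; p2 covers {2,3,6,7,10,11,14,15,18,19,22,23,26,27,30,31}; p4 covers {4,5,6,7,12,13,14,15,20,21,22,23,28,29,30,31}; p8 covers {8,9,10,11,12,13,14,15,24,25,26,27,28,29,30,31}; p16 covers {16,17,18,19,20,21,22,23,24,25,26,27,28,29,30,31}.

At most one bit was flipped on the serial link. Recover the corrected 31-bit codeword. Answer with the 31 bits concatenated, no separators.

s1 (pos 1,3,5,7,9,11,13,15,17,19,21,23,25,27,29,31): 1⊕1⊕1⊕0⊕0⊕1⊕0⊕1⊕1⊕0⊕0⊕1⊕0⊕0⊕0⊕0 = 1
s2 (pos 2,3,6,7,10,11,14,15,18,19,22,23,26,27,30,31): 1⊕1⊕0⊕0⊕1⊕1⊕0⊕1⊕0⊕0⊕0⊕1⊕0⊕0⊕1⊕0 = 1
s4 (pos 4,5,6,7,12,13,14,15,20,21,22,23,28,29,30,31): 1⊕1⊕0⊕0⊕0⊕0⊕0⊕1⊕1⊕0⊕0⊕1⊕0⊕0⊕1⊕0 = 0
s8 (pos 8,9,10,11,12,13,14,15,24,25,26,27,28,29,30,31): 0⊕0⊕1⊕1⊕0⊕0⊕0⊕1⊕0⊕0⊕0⊕0⊕0⊕0⊕1⊕0 = 0
s16 (pos 16,17,18,19,20,21,22,23,24,25,26,27,28,29,30,31): 1⊕1⊕0⊕0⊕1⊕0⊕0⊕1⊕0⊕0⊕0⊕0⊕0⊕0⊕1⊕0 = 1
Syndrome s16…s1 = 10011 → error at position 19.
Flip position 19: 1111100001100011100100100000010 → 1111100001100011101100100000010

1111100001100011101100100000010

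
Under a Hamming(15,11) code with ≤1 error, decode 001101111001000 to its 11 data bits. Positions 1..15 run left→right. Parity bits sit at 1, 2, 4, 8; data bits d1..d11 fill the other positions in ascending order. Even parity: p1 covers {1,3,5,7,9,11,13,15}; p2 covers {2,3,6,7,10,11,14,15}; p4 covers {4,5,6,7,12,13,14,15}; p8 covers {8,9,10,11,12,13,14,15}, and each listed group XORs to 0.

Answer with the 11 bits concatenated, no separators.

s1 (pos 1,3,5,7,9,11,13,15): 0⊕1⊕0⊕1⊕1⊕0⊕0⊕0 = 1
s2 (pos 2,3,6,7,10,11,14,15): 0⊕1⊕1⊕1⊕0⊕0⊕0⊕0 = 1
s4 (pos 4,5,6,7,12,13,14,15): 1⊕0⊕1⊕1⊕1⊕0⊕0⊕0 = 0
s8 (pos 8,9,10,11,12,13,14,15): 1⊕1⊕0⊕0⊕1⊕0⊕0⊕0 = 1
Syndrome s8…s1 = 1011 → error at position 11.
Flip position 11: 001101111001000 → 001101111011000
Read data bits from positions 3,5,6,7,9,10,11,12,13,14,15: 10111011000

10111011000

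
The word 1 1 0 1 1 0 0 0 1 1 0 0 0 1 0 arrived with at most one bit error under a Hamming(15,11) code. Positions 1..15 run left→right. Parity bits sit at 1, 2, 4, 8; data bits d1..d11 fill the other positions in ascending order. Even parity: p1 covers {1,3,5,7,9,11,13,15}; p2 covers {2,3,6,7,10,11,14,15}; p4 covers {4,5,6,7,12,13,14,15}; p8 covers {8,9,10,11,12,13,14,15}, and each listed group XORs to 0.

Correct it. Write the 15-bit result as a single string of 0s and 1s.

s1 (pos 1,3,5,7,9,11,13,15): 1⊕0⊕1⊕0⊕1⊕0⊕0⊕0 = 1
s2 (pos 2,3,6,7,10,11,14,15): 1⊕0⊕0⊕0⊕1⊕0⊕1⊕0 = 1
s4 (pos 4,5,6,7,12,13,14,15): 1⊕1⊕0⊕0⊕0⊕0⊕1⊕0 = 1
s8 (pos 8,9,10,11,12,13,14,15): 0⊕1⊕1⊕0⊕0⊕0⊕1⊕0 = 1
Syndrome s8…s1 = 1111 → error at position 15.
Flip position 15: 110110001100010 → 110110001100011

110110001100011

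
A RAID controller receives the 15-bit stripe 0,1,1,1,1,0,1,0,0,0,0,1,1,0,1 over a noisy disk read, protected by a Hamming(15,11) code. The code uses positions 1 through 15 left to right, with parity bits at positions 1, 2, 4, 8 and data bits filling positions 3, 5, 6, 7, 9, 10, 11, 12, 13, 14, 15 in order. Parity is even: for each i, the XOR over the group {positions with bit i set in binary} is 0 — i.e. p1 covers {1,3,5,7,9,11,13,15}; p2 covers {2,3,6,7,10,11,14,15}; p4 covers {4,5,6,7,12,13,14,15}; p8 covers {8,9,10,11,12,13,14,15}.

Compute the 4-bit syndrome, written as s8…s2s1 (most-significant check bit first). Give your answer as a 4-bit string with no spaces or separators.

1001

s1 (pos 1,3,5,7,9,11,13,15): 0⊕1⊕1⊕1⊕0⊕0⊕1⊕1 = 1
s2 (pos 2,3,6,7,10,11,14,15): 1⊕1⊕0⊕1⊕0⊕0⊕0⊕1 = 0
s4 (pos 4,5,6,7,12,13,14,15): 1⊕1⊕0⊕1⊕1⊕1⊕0⊕1 = 0
s8 (pos 8,9,10,11,12,13,14,15): 0⊕0⊕0⊕0⊕1⊕1⊕0⊕1 = 1
Syndrome s8…s1 = 1001 → error at position 9.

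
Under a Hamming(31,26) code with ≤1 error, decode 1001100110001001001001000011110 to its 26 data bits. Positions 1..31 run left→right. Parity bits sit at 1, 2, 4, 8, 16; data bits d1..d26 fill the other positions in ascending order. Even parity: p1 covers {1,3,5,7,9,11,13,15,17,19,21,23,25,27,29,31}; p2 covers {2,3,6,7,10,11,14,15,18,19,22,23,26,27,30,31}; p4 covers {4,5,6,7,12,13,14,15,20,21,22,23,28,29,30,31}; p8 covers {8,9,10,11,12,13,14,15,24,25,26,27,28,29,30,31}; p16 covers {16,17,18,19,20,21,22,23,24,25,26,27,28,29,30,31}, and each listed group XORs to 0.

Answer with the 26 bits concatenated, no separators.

s1 (pos 1,3,5,7,9,11,13,15,17,19,21,23,25,27,29,31): 1⊕0⊕1⊕0⊕1⊕0⊕1⊕0⊕0⊕1⊕0⊕0⊕0⊕1⊕1⊕0 = 1
s2 (pos 2,3,6,7,10,11,14,15,18,19,22,23,26,27,30,31): 0⊕0⊕0⊕0⊕0⊕0⊕0⊕0⊕0⊕1⊕1⊕0⊕0⊕1⊕1⊕0 = 0
s4 (pos 4,5,6,7,12,13,14,15,20,21,22,23,28,29,30,31): 1⊕1⊕0⊕0⊕0⊕1⊕0⊕0⊕0⊕0⊕1⊕0⊕1⊕1⊕1⊕0 = 1
s8 (pos 8,9,10,11,12,13,14,15,24,25,26,27,28,29,30,31): 1⊕1⊕0⊕0⊕0⊕1⊕0⊕0⊕0⊕0⊕0⊕1⊕1⊕1⊕1⊕0 = 1
s16 (pos 16,17,18,19,20,21,22,23,24,25,26,27,28,29,30,31): 1⊕0⊕0⊕1⊕0⊕0⊕1⊕0⊕0⊕0⊕0⊕1⊕1⊕1⊕1⊕0 = 1
Syndrome s16…s1 = 11101 → error at position 29.
Flip position 29: 1001100110001001001001000011110 → 1001100110001001001001000011010
Read data bits from positions 3,5,6,7,9,10,11,12,13,14,15,17,18,19,20,21,22,23,24,25,26,27,28,29,30,31: 01001000100001001000011010

01001000100001001000011010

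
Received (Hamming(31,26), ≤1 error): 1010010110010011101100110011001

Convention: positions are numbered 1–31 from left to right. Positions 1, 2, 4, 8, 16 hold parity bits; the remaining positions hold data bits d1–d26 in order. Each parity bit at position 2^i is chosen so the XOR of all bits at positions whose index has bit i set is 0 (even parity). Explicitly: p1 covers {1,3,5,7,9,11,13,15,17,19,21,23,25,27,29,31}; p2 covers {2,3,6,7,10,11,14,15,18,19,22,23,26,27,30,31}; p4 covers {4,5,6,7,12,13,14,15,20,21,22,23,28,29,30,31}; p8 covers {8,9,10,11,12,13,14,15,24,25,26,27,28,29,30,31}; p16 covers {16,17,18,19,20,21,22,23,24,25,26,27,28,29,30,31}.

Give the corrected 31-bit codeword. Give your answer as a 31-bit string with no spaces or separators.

1010010110010011101100010011001

s1 (pos 1,3,5,7,9,11,13,15,17,19,21,23,25,27,29,31): 1⊕1⊕0⊕0⊕1⊕0⊕0⊕1⊕1⊕1⊕0⊕1⊕0⊕1⊕0⊕1 = 1
s2 (pos 2,3,6,7,10,11,14,15,18,19,22,23,26,27,30,31): 0⊕1⊕1⊕0⊕0⊕0⊕0⊕1⊕0⊕1⊕0⊕1⊕0⊕1⊕0⊕1 = 1
s4 (pos 4,5,6,7,12,13,14,15,20,21,22,23,28,29,30,31): 0⊕0⊕1⊕0⊕1⊕0⊕0⊕1⊕1⊕0⊕0⊕1⊕1⊕0⊕0⊕1 = 1
s8 (pos 8,9,10,11,12,13,14,15,24,25,26,27,28,29,30,31): 1⊕1⊕0⊕0⊕1⊕0⊕0⊕1⊕1⊕0⊕0⊕1⊕1⊕0⊕0⊕1 = 0
s16 (pos 16,17,18,19,20,21,22,23,24,25,26,27,28,29,30,31): 1⊕1⊕0⊕1⊕1⊕0⊕0⊕1⊕1⊕0⊕0⊕1⊕1⊕0⊕0⊕1 = 1
Syndrome s16…s1 = 10111 → error at position 23.
Flip position 23: 1010010110010011101100110011001 → 1010010110010011101100010011001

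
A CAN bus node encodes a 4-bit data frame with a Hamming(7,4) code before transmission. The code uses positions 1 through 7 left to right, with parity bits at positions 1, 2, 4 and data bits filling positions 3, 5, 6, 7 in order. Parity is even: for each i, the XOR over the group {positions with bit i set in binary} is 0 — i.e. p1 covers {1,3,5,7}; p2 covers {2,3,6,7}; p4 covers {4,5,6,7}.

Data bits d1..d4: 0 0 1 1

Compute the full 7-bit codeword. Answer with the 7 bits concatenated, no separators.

1000011

Place data at non-parity positions: p1 p2 0 p4 0 1 1
p1 (pos 1,3,5,7): XOR of data positions = 0⊕0⊕1 = 1
p2 (pos 2,3,6,7): XOR of data positions = 0⊕1⊕1 = 0
p4 (pos 4,5,6,7): XOR of data positions = 0⊕1⊕1 = 0
Codeword: 1000011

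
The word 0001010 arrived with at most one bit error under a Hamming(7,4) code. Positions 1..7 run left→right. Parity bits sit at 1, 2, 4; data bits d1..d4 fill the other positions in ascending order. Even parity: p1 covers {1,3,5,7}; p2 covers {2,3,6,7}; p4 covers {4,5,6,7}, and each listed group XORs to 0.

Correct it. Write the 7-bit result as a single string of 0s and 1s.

s1 (pos 1,3,5,7): 0⊕0⊕0⊕0 = 0
s2 (pos 2,3,6,7): 0⊕0⊕1⊕0 = 1
s4 (pos 4,5,6,7): 1⊕0⊕1⊕0 = 0
Syndrome s4…s1 = 010 → error at position 2.
Flip position 2: 0001010 → 0101010

0101010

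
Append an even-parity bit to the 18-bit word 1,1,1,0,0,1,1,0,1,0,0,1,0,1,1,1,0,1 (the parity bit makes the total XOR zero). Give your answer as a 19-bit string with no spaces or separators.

1110011010010111011

XOR of the 18 data bits: 1⊕1⊕1⊕0⊕0⊕1⊕1⊕0⊕1⊕0⊕0⊕1⊕0⊕1⊕1⊕1⊕0⊕1 = 1
Parity bit = 1 (so all 19 bits XOR to 0).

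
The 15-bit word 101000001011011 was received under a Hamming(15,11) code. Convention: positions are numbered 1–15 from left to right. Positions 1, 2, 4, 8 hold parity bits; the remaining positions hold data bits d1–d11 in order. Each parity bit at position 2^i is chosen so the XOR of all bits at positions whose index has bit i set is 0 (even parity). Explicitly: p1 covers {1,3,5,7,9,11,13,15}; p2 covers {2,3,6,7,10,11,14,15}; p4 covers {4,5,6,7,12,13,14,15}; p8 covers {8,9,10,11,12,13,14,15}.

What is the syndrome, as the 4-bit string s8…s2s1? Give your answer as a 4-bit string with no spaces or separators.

s1 (pos 1,3,5,7,9,11,13,15): 1⊕1⊕0⊕0⊕1⊕1⊕0⊕1 = 1
s2 (pos 2,3,6,7,10,11,14,15): 0⊕1⊕0⊕0⊕0⊕1⊕1⊕1 = 0
s4 (pos 4,5,6,7,12,13,14,15): 0⊕0⊕0⊕0⊕1⊕0⊕1⊕1 = 1
s8 (pos 8,9,10,11,12,13,14,15): 0⊕1⊕0⊕1⊕1⊕0⊕1⊕1 = 1
Syndrome s8…s1 = 1101 → error at position 13.

1101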